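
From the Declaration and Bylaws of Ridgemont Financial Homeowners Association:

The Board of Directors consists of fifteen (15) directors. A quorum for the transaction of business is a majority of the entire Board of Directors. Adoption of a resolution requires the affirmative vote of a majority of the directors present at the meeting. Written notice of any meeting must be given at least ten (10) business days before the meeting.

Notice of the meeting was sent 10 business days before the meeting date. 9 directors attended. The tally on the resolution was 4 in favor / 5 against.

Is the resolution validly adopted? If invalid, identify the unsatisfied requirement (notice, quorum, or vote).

Invalid — vote requirement not satisfied.

Notice: 10 business days given; 10 required (10 ≥ 10). Satisfied.
Quorum: 9 present; quorum is 8. Satisfied.
Vote: the resolution requires a majority of the directors present (9). A majority of 9 is 5, so 5 affirmative votes are needed; 4 voted in favor. Not satisfied.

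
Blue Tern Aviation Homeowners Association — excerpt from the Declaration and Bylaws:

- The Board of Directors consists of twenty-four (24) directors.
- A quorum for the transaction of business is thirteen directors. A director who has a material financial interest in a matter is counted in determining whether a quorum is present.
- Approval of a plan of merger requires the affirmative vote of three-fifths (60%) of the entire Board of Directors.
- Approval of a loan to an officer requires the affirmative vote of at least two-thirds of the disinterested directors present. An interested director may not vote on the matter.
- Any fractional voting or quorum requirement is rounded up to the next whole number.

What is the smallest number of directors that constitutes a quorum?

The quorum is fixed at 13.

13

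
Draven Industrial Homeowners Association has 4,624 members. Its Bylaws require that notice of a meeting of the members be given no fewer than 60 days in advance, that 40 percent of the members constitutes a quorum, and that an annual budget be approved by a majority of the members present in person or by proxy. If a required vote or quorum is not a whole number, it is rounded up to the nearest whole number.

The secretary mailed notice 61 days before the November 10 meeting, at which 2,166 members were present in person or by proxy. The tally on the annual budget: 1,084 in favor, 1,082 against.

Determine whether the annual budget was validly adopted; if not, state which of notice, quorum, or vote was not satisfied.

Notice: 61 days given; 60 required. Satisfied.
Quorum: 40% of 4,624 = 1,849.60, rounded up to 1,850; 2,166 present. Satisfied.
Vote: requires a majority of those present (2,166); a majority of 2166 is 1084, so 1,084 needed; 1,084 in favor. Satisfied.

Valid — all requirements satisfied.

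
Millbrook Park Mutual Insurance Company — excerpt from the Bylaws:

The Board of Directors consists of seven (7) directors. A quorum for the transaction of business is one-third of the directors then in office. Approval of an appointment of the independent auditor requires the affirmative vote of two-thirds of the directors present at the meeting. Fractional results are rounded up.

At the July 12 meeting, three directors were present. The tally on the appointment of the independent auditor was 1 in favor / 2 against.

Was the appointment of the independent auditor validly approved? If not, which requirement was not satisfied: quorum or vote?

Quorum: 3 present; quorum is 3. Satisfied.
Vote: the appointment of the independent auditor requires two-thirds of the directors present (3). 2/3 of 3 = 2, so 2 affirmative votes are needed; 1 voted in favor. Not satisfied.

Invalid — vote requirement not satisfied.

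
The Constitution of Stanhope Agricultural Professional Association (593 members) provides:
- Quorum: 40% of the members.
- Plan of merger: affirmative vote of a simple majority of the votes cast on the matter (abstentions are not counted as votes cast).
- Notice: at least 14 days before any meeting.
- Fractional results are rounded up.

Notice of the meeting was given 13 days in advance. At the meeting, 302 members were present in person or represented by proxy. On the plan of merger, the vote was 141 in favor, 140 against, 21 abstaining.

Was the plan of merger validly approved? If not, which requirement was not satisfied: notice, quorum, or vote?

Invalid — notice requirement not satisfied.

Notice: 13 days given; 14 required. Not satisfied.
Quorum: 40% of 593 = 237.20, rounded up to 238; 302 present. Satisfied.
Vote: requires a majority of the votes cast (302 − 21 abstaining = 281); a majority of 281 is 141, so 141 needed; 141 in favor. Satisfied.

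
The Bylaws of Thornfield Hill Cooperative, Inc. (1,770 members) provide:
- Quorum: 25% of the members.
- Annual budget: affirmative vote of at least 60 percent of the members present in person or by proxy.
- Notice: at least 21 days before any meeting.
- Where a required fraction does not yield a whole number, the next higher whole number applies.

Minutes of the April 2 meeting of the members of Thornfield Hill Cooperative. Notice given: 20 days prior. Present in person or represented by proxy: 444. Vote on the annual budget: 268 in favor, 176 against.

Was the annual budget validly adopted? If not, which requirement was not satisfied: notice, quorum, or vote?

Notice: 20 days given; 21 required. Not satisfied.
Quorum: 25% of 1,770 = 442.50, rounded up to 443; 444 present. Satisfied.
Vote: requires three-fifths of those present (444); 3/5 of 444 = 266.40, rounded up to 267, so 267 needed; 268 in favor. Satisfied.

Invalid — notice requirement not satisfied.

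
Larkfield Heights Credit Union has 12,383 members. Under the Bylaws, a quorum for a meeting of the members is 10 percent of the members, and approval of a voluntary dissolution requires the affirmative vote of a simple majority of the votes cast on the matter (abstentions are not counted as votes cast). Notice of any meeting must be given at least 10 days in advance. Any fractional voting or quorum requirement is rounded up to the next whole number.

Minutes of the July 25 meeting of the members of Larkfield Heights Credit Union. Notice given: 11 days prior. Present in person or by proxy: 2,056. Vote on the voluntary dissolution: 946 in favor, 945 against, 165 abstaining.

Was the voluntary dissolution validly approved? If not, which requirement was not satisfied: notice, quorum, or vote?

Valid — all requirements satisfied.

Notice: 11 days given; 10 required. Satisfied.
Quorum: 10% of 12,383 = 1,238.30, rounded up to 1,239; 2,056 present. Satisfied.
Vote: requires a majority of the votes cast (2,056 − 165 abstaining = 1,891); a majority of 1891 is 946, so 946 needed; 946 in favor. Satisfied.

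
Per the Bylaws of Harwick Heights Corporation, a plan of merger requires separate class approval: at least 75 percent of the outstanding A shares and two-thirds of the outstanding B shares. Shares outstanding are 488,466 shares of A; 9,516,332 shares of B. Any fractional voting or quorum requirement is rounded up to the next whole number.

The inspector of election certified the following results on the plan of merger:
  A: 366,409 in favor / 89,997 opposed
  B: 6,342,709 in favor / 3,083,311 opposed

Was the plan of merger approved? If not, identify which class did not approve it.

Not approved — the B shares did not give the required vote.

A: 3/4 of 488466 = 366349.50, rounded up to 366350; 366,350 required, 366,409 in favor — approved.
B: 2/3 of 9516332 = 6344221.33, rounded up to 6344222; 6,344,222 required, 6,342,709 in favor — not approved.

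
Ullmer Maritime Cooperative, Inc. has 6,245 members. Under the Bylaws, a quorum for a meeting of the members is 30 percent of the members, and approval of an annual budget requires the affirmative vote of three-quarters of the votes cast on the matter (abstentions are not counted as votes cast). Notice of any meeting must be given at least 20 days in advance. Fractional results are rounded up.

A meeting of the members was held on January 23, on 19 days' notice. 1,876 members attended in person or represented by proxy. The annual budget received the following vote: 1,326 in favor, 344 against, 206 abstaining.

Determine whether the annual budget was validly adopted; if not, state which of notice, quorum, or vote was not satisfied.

Invalid — notice requirement not satisfied.

Notice: 19 days given; 20 required. Not satisfied.
Quorum: 30% of 6,245 = 1,873.50, rounded up to 1,874; 1,876 present. Satisfied.
Vote: requires three-fourths of the votes cast (1,876 − 206 abstaining = 1,670); 3/4 of 1670 = 1252.50, rounded up to 1253, so 1,253 needed; 1,326 in favor. Satisfied.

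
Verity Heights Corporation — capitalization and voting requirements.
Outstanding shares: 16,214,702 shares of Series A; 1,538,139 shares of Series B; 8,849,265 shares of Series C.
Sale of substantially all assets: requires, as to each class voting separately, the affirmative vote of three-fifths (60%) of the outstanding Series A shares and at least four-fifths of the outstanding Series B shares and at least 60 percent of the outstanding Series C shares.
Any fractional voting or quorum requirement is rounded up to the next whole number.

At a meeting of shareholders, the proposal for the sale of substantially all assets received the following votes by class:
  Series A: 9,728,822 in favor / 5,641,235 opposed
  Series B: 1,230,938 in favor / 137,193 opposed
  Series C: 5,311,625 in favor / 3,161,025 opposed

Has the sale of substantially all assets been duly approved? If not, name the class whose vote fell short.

Approved — every class gave the required vote.

Series A: 3/5 of 16214702 = 9728821.20, rounded up to 9728822; 9,728,822 required, 9,728,822 in favor — approved.
Series B: 4/5 of 1538139 = 1230511.20, rounded up to 1230512; 1,230,512 required, 1,230,938 in favor — approved.
Series C: 3/5 of 8849265 = 5309559; 5,309,559 required, 5,311,625 in favor — approved.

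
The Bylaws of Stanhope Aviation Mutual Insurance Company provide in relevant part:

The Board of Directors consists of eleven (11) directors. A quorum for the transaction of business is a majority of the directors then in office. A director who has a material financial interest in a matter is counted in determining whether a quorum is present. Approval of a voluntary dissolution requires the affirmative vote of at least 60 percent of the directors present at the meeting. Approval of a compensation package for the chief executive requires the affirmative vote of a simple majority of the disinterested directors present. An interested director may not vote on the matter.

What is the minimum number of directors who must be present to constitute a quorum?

6

A majority of 11 is 6.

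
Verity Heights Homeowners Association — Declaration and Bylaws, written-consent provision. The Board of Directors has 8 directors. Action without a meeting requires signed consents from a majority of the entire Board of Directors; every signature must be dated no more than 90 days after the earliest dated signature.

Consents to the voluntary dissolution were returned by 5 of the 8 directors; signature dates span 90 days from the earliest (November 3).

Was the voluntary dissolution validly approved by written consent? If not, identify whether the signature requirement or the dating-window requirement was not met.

Signatures required: a majority of 8 — a majority of 8 is 5, so 5 needed; 5 signed. Sufficient.
Dating window: the latest signature is 90 days after the earliest; the limit is 90 days. Within the window.

Effective — both the signature and dating-window requirements are satisfied.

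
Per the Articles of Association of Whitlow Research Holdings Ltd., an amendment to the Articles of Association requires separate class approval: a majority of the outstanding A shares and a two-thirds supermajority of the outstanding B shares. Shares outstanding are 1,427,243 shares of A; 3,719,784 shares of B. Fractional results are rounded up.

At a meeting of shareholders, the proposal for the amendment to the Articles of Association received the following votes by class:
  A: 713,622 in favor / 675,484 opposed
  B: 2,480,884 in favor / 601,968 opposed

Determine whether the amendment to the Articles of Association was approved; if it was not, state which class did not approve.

Approved — every class gave the required vote.

A: a majority of 1427243 is 713622; 713,622 required, 713,622 in favor — approved.
B: 2/3 of 3719784 = 2479856; 2,479,856 required, 2,480,884 in favor — approved.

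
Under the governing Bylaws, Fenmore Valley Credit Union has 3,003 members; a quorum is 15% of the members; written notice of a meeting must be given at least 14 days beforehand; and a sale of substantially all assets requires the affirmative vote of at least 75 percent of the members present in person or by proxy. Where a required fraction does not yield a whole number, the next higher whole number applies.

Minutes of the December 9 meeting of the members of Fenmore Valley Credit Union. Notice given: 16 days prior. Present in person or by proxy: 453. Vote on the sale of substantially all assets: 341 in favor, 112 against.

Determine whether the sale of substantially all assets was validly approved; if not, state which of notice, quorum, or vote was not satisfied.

Notice: 16 days given; 14 required. Satisfied.
Quorum: 15% of 3,003 = 450.45, rounded up to 451; 453 present. Satisfied.
Vote: requires three-fourths of those present (453); 3/4 of 453 = 339.75, rounded up to 340, so 340 needed; 341 in favor. Satisfied.

Valid — all requirements satisfied.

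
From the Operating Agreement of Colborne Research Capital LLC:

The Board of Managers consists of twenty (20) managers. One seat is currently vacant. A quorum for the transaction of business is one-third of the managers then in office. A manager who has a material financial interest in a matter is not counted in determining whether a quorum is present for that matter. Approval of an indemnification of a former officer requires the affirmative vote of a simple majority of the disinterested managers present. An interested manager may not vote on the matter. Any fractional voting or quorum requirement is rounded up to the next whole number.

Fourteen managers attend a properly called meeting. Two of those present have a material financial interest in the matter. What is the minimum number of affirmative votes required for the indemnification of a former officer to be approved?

The indemnification of a former officer requires a majority of the disinterested managers present (14 − 2 = 12).
A majority of 12 is 7.

7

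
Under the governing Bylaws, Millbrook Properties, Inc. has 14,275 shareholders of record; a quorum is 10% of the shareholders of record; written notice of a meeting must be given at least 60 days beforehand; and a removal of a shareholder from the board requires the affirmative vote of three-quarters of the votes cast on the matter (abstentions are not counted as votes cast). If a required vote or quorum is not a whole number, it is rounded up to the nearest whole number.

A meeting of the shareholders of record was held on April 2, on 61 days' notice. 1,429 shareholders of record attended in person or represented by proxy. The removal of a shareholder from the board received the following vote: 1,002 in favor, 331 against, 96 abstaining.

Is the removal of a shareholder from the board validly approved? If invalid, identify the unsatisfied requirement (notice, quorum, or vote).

Notice: 61 days given; 60 required. Satisfied.
Quorum: 10% of 14,275 = 1,427.50, rounded up to 1,428; 1,429 present. Satisfied.
Vote: requires three-fourths of the votes cast (1,429 − 96 abstaining = 1,333); 3/4 of 1333 = 999.75, rounded up to 1000, so 1,000 needed; 1,002 in favor. Satisfied.

Valid — all requirements satisfied.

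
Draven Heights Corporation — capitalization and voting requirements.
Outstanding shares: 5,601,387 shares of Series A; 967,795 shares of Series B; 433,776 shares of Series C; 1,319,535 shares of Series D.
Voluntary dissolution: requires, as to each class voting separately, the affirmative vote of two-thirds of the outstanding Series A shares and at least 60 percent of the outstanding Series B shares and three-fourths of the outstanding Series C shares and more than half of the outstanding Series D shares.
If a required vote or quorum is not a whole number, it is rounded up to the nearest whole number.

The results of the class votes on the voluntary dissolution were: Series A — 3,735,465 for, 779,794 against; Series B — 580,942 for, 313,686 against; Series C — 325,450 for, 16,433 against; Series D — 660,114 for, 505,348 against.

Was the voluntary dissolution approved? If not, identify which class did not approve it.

Approved — every class gave the required vote.

Series A: 2/3 of 5601387 = 3734258; 3,734,258 required, 3,735,465 in favor — approved.
Series B: 3/5 of 967795 = 580677; 580,677 required, 580,942 in favor — approved.
Series C: 3/4 of 433776 = 325332; 325,332 required, 325,450 in favor — approved.
Series D: a majority of 1319535 is 659768; 659,768 required, 660,114 in favor — approved.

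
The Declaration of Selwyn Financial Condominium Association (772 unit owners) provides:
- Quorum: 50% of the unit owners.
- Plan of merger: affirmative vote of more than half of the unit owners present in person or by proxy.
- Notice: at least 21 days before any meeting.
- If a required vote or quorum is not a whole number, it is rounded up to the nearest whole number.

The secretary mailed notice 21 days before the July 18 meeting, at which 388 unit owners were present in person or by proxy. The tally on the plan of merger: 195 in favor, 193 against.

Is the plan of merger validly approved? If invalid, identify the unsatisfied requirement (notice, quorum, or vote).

Notice: 21 days given; 21 required. Satisfied.
Quorum: 50% of 772 = 386; 388 present. Satisfied.
Vote: requires a majority of those present (388); a majority of 388 is 195, so 195 needed; 195 in favor. Satisfied.

Valid — all requirements satisfied.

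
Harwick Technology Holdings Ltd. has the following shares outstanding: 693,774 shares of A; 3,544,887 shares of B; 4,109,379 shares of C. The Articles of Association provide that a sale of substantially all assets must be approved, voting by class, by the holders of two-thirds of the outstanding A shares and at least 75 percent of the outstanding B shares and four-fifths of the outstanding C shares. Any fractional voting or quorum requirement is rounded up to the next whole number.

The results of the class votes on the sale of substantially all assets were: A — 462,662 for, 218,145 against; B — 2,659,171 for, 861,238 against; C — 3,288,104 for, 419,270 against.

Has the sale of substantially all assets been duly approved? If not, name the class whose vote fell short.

A: 2/3 of 693774 = 462516; 462,516 required, 462,662 in favor — approved.
B: 3/4 of 3544887 = 2658665.25, rounded up to 2658666; 2,658,666 required, 2,659,171 in favor — approved.
C: 4/5 of 4109379 = 3287503.20, rounded up to 3287504; 3,287,504 required, 3,288,104 in favor — approved.

Approved — every class gave the required vote.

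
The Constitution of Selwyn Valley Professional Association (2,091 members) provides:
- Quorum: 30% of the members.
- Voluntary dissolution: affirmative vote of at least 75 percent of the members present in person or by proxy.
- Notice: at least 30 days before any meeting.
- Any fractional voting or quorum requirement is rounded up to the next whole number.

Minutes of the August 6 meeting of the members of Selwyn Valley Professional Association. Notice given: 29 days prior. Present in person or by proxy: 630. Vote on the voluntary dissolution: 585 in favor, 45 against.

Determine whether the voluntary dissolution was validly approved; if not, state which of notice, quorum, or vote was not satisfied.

Invalid — notice requirement not satisfied.

Notice: 29 days given; 30 required. Not satisfied.
Quorum: 30% of 2,091 = 627.30, rounded up to 628; 630 present. Satisfied.
Vote: requires three-fourths of those present (630); 3/4 of 630 = 472.50, rounded up to 473, so 473 needed; 585 in favor. Satisfied.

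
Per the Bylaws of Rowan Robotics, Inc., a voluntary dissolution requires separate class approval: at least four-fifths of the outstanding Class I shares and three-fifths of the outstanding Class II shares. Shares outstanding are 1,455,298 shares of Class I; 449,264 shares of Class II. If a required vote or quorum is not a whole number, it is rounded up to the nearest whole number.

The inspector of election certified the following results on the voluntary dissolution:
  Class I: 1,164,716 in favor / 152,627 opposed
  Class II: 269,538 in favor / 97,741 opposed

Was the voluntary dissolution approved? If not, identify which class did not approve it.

Not approved — the Class II shares did not give the required vote.

Class I: 4/5 of 1455298 = 1164238.40, rounded up to 1164239; 1,164,239 required, 1,164,716 in favor — approved.
Class II: 3/5 of 449264 = 269558.40, rounded up to 269559; 269,559 required, 269,538 in favor — not approved.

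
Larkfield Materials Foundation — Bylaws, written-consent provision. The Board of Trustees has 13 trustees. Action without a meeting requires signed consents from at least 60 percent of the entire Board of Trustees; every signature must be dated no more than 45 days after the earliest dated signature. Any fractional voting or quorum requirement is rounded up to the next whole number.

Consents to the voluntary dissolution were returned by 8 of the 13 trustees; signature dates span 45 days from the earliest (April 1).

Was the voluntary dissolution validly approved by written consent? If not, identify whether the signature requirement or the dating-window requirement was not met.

Effective — both the signature and dating-window requirements are satisfied.

Signatures required: at least 60 percent of 13 — 3/5 of 13 = 7.80, rounded up to 8, so 8 needed; 8 signed. Sufficient.
Dating window: the latest signature is 45 days after the earliest; the limit is 45 days. Within the window.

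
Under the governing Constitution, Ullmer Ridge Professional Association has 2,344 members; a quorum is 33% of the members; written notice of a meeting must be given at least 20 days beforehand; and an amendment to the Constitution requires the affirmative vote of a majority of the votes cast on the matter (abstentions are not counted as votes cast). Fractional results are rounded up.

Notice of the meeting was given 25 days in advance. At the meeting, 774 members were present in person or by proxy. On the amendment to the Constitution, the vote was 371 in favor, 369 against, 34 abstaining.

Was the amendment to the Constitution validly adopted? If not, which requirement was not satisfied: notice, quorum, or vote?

Valid — all requirements satisfied.

Notice: 25 days given; 20 required. Satisfied.
Quorum: 33% of 2,344 = 773.52, rounded up to 774; 774 present. Satisfied.
Vote: requires a majority of the votes cast (774 − 34 abstaining = 740); a majority of 740 is 371, so 371 needed; 371 in favor. Satisfied.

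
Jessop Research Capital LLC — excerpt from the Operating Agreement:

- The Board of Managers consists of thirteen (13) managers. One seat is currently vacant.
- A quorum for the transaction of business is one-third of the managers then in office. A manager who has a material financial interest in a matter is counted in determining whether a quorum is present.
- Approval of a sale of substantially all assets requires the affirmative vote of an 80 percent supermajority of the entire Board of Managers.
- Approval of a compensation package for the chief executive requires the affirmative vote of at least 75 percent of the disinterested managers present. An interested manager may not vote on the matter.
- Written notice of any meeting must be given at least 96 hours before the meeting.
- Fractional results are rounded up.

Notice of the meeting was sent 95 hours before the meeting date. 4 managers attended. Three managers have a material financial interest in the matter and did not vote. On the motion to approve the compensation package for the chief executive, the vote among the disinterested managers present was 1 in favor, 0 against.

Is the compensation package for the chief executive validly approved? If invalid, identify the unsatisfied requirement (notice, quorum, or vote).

Notice: 95 hours given; 96 required (95 < 96). Not satisfied.
Quorum: 4 present (interested managers count toward quorum); quorum is 4. Satisfied.
Vote: the compensation package for the chief executive requires three-fourths of the disinterested managers present (4 − 3 = 1). 3/4 of 1 = 0.75, rounded up to 1, so 1 affirmative vote is needed; 1 voted in favor. Satisfied.

Invalid — notice requirement not satisfied.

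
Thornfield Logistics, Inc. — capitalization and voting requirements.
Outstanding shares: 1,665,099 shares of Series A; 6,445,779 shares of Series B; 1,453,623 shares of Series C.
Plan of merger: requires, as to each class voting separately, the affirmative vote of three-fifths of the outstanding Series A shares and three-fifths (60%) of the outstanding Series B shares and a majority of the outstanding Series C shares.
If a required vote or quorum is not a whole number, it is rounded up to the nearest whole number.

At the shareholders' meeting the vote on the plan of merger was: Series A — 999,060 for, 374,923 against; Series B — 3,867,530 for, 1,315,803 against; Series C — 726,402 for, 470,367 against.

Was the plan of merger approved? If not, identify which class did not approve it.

Series A: 3/5 of 1665099 = 999059.40, rounded up to 999060; 999,060 required, 999,060 in favor — approved.
Series B: 3/5 of 6445779 = 3867467.40, rounded up to 3867468; 3,867,468 required, 3,867,530 in favor — approved.
Series C: a majority of 1453623 is 726812; 726,812 required, 726,402 in favor — not approved.

Not approved — the Series C shares did not give the required vote.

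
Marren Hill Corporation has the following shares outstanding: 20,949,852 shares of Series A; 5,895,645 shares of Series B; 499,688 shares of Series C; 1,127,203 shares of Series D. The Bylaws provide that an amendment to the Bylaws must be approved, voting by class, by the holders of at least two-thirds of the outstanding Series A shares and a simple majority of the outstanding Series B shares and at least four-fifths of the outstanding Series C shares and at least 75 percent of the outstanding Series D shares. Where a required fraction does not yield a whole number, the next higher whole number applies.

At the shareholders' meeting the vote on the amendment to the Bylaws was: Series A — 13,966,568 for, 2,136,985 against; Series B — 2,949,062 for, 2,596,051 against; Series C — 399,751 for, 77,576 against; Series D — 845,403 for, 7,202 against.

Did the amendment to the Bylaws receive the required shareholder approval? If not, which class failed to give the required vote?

Series A: 2/3 of 20949852 = 13966568; 13,966,568 required, 13,966,568 in favor — approved.
Series B: a majority of 5895645 is 2947823; 2,947,823 required, 2,949,062 in favor — approved.
Series C: 4/5 of 499688 = 399750.40, rounded up to 399751; 399,751 required, 399,751 in favor — approved.
Series D: 3/4 of 1127203 = 845402.25, rounded up to 845403; 845,403 required, 845,403 in favor — approved.

Approved — every class gave the required vote.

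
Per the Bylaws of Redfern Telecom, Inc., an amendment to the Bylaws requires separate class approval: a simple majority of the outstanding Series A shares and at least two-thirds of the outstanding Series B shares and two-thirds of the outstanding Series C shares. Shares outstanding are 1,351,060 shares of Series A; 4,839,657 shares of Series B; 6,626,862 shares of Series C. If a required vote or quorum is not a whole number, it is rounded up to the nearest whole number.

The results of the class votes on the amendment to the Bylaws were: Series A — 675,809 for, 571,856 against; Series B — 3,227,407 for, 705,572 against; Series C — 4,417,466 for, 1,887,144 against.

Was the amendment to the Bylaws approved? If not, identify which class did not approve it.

Not approved — the Series C shares did not give the required vote.

Series A: a majority of 1351060 is 675531; 675,531 required, 675,809 in favor — approved.
Series B: 2/3 of 4839657 = 3226438; 3,226,438 required, 3,227,407 in favor — approved.
Series C: 2/3 of 6626862 = 4417908; 4,417,908 required, 4,417,466 in favor — not approved.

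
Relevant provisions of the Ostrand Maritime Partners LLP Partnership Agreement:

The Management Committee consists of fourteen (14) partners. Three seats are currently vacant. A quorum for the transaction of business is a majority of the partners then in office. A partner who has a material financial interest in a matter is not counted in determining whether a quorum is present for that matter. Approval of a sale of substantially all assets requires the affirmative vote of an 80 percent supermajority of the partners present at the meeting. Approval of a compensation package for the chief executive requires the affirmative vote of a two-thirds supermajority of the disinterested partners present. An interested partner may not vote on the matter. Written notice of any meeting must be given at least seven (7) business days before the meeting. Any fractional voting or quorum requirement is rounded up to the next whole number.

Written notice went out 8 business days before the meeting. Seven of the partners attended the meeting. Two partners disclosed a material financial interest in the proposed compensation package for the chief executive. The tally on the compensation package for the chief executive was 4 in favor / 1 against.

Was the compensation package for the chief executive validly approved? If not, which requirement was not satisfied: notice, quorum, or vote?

Invalid — quorum requirement not satisfied.

Notice: 8 business days given; 7 required (8 ≥ 7). Satisfied.
Quorum: 7 present, but the 2 interested partners do not count, leaving 5. Quorum is 6. Not satisfied.
Vote: the compensation package for the chief executive requires two-thirds of the disinterested partners present (7 − 2 = 5). 2/3 of 5 = 3.33, rounded up to 4, so 4 affirmative votes are needed; 4 voted in favor. Satisfied. (Moot — without a quorum no business can be validly transacted.)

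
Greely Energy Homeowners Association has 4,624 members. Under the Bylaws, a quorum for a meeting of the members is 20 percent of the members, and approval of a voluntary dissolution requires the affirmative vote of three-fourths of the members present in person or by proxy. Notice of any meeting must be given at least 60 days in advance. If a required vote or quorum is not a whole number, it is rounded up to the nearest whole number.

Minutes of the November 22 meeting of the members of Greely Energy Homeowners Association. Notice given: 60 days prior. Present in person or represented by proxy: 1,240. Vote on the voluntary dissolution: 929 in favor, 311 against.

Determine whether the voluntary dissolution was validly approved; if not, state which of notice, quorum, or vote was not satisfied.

Notice: 60 days given; 60 required. Satisfied.
Quorum: 20% of 4,624 = 924.80, rounded up to 925; 1,240 present. Satisfied.
Vote: requires three-fourths of those present (1,240); 3/4 of 1240 = 930, so 930 needed; 929 in favor. Not satisfied.

Invalid — vote requirement not satisfied.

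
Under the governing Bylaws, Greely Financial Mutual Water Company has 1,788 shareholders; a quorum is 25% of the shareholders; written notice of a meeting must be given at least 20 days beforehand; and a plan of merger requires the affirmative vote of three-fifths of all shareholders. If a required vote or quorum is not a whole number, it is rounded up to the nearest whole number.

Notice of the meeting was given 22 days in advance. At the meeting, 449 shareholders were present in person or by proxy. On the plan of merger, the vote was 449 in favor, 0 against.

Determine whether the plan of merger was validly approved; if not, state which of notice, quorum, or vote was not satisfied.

Notice: 22 days given; 20 required. Satisfied.
Quorum: 25% of 1,788 = 447; 449 present. Satisfied.
Vote: requires three-fifths of all shareholders (1,788); 3/5 of 1788 = 1072.80, rounded up to 1073, so 1,073 needed; 449 in favor. Not satisfied.

Invalid — vote requirement not satisfied.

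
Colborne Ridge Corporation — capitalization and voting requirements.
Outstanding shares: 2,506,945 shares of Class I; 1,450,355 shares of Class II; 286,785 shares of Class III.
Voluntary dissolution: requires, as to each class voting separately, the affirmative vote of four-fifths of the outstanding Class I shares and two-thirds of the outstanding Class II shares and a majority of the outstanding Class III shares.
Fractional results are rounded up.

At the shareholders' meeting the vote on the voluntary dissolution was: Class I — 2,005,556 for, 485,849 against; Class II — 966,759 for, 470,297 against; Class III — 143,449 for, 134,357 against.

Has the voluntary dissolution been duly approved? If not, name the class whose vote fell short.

Not approved — the Class II shares did not give the required vote.

Class I: 4/5 of 2506945 = 2005556; 2,005,556 required, 2,005,556 in favor — approved.
Class II: 2/3 of 1450355 = 966903.33, rounded up to 966904; 966,904 required, 966,759 in favor — not approved.
Class III: a majority of 286785 is 143393; 143,393 required, 143,449 in favor — approved.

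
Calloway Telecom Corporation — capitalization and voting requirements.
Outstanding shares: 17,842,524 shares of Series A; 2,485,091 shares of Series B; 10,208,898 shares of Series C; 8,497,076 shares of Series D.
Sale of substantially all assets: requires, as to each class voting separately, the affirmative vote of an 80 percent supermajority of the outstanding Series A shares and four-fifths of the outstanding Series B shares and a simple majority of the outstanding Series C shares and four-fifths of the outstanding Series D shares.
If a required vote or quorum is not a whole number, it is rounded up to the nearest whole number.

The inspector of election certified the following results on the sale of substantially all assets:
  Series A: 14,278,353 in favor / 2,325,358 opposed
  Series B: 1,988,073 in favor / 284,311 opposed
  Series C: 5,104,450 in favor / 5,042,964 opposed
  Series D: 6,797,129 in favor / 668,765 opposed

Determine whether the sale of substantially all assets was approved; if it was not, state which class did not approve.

Series A: 4/5 of 17842524 = 14274019.20, rounded up to 14274020; 14,274,020 required, 14,278,353 in favor — approved.
Series B: 4/5 of 2485091 = 1988072.80, rounded up to 1988073; 1,988,073 required, 1,988,073 in favor — approved.
Series C: a majority of 10208898 is 5104450; 5,104,450 required, 5,104,450 in favor — approved.
Series D: 4/5 of 8497076 = 6797660.80, rounded up to 6797661; 6,797,661 required, 6,797,129 in favor — not approved.

Not approved — the Series D shares did not give the required vote.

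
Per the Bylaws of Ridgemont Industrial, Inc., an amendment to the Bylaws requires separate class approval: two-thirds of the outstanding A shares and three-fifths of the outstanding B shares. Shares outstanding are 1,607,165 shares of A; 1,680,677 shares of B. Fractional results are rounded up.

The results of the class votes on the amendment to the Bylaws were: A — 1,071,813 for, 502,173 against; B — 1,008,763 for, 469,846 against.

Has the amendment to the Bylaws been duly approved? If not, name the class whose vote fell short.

A: 2/3 of 1607165 = 1071443.33, rounded up to 1071444; 1,071,444 required, 1,071,813 in favor — approved.
B: 3/5 of 1680677 = 1008406.20, rounded up to 1008407; 1,008,407 required, 1,008,763 in favor — approved.

Approved — every class gave the required vote.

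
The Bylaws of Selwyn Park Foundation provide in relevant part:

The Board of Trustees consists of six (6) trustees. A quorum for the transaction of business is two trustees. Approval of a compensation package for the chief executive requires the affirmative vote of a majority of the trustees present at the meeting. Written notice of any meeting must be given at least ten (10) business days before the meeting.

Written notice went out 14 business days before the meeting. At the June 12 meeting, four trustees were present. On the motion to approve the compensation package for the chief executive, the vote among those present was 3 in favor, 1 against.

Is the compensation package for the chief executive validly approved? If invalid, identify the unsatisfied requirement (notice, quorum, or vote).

Valid — all requirements satisfied.

Notice: 14 business days given; 10 required (14 ≥ 10). Satisfied.
Quorum: 4 present; quorum is 2. Satisfied.
Vote: the compensation package for the chief executive requires a majority of the trustees present (4). A majority of 4 is 3, so 3 affirmative votes are needed; 3 voted in favor. Satisfied.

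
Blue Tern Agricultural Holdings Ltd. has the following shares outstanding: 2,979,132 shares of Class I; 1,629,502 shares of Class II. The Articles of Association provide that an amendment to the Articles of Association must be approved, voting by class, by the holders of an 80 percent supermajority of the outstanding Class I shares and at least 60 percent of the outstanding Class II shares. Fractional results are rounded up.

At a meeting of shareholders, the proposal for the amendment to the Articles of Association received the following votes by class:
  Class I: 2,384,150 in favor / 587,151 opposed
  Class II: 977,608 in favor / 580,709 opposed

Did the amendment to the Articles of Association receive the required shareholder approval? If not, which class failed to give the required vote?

Not approved — the Class II shares did not give the required vote.

Class I: 4/5 of 2979132 = 2383305.60, rounded up to 2383306; 2,383,306 required, 2,384,150 in favor — approved.
Class II: 3/5 of 1629502 = 977701.20, rounded up to 977702; 977,702 required, 977,608 in favor — not approved.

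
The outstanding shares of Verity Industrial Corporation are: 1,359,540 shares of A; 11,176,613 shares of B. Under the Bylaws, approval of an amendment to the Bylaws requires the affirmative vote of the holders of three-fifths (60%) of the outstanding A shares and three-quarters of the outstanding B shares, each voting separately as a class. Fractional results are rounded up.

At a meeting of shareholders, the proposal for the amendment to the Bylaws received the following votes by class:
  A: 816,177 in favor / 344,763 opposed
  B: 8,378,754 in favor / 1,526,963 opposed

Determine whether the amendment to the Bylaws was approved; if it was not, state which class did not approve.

Not approved — the B shares did not give the required vote.

A: 3/5 of 1359540 = 815724; 815,724 required, 816,177 in favor — approved.
B: 3/4 of 11176613 = 8382459.75, rounded up to 8382460; 8,382,460 required, 8,378,754 in favor — not approved.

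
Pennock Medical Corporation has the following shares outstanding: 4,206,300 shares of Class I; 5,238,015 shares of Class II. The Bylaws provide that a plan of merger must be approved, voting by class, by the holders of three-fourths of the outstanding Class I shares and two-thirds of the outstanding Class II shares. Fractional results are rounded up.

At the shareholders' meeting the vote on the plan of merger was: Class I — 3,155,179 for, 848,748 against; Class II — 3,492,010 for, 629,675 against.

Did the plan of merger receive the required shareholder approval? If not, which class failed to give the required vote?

Class I: 3/4 of 4206300 = 3154725; 3,154,725 required, 3,155,179 in favor — approved.
Class II: 2/3 of 5238015 = 3492010; 3,492,010 required, 3,492,010 in favor — approved.

Approved — every class gave the required vote.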